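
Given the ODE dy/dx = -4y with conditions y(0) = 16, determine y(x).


General solution of y' = -4y is y = Ce^(-4x).
Apply y(0) = 16: C = 16.
Particular solution: y = 16e^(-4x).


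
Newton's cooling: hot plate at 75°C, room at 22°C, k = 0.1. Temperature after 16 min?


Newton's law: dT/dt = -k(T - T_a) has solution T(t) = T_a + (T₀ - T_a)e^(-kt).
Plug in T_a = 22, T₀ = 75, k = 0.1, t = 16: T(16) = 22 + (53)e^(-1.60) ≈ 32.7°C.


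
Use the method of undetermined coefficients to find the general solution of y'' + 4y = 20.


Homogeneous part: r² + 4 = 0 ⇒ r = ±2i, so y_h = C₁cos(2x) + C₂sin(2x).
Try constant y_p = A; plug in: 4A = 20 ⇒ A = 5.
General solution: y = C₁cos(2x) + C₂sin(2x) + 5.


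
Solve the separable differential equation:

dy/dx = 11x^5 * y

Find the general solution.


Separate variables: dy/y = 11x^5 dx.
Integrate: ln|y| = (11/6)x^6 + C₀.
Exponentiate: y = Ce^((11/6)x^6).


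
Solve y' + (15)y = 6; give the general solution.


P(x) = 15, Q(x) = 6; integrating factor μ = e^(15x).
(μ y)' = 6e^(15x) ⇒ μ y = (2/5)e^(15x) + C.
Divide by μ: y = 2/5 + Ce^(-15x).


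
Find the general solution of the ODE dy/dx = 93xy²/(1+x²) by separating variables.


Separate: dy/y² = 93x/(1+x²) dx.
Integrate LHS: ∫ dy/y² = -1/y.
Integrate RHS via u = 1+x²: (93/2)ln(1+x²) + C.
Result: -1/y = (93/2)ln(1+x²) + C.


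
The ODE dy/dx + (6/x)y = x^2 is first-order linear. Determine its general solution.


P(x) = 6/x ⇒ μ = x^6.
(x^6 y)' = x^6·x^2 = x^8.
Integrate: x^6 y = x^9/(9) + C.
Solve for y: y = (1/9)x^3 + C/x^6.


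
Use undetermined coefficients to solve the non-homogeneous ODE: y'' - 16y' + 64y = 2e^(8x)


Characteristic polynomial (r - 8)² = 0; repeated root r = 8.
y_h = (C₁ + C₂x)e^(8x). Forcing matches the repeated root (resonance), so try y_p = Ax² e^(8x).
Substitute and solve for A: 2A = 2, so A = 1.
General solution: y = (C₁ + C₂x + x²)e^(8x).


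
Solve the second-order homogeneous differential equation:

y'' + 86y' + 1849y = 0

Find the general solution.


Characteristic equation: r² + 86r + 1849 = 0, i.e. (r + 43)² = 0.
Repeated root r = -43; include an x factor for the second linearly independent solution.
General solution: y = (C₁ + C₂x)e^(-43x).


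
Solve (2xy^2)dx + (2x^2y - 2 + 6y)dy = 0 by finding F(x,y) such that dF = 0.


Check exactness: ∂M/∂y = 4xy and ∂N/∂x = 4xy; equal, so the equation is exact.
Integrate M with respect to x (treating y as constant): ∫M dx = x^2y^2 + h(y).
Differentiate w.r.t. y and set equal to N: the x-dependent terms already match, leaving h'(y) = -2 + 6y. Integrate: h(y) = -2y + 3y^2.
So F(x,y) = x^2y^2 - 2y + 3y^2.
General solution: x^2y^2 - 2y + 3y^2 = C.


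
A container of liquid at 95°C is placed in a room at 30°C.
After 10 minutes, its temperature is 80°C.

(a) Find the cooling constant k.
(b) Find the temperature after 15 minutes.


Newton's law: T(t) = T_a + (T₀ - T_a)e^(-kt).
(a) Use T(10) = 80: (80 - 30)/(95 - 30) = e^(-k·10), so k = -ln(0.769)/10 ≈ 0.0262.
(b) Apply k to t = 15: T(15) = 30 + (65)e^(-0.394) ≈ 73.9°C.


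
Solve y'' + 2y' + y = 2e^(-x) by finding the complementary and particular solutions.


Characteristic polynomial (r + 1)² = 0; repeated root r = -1.
y_h = (C₁ + C₂x)e^(-x). Forcing matches the repeated root (resonance), so try y_p = Ax² e^(-x).
Substitute and solve for A: 2A = 2, so A = 1.
General solution: y = (C₁ + C₂x + x²)e^(-x).


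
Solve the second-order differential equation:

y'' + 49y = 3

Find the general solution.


Homogeneous part: r² + 49 = 0 ⇒ r = ±7i, so y_h = C₁cos(7x) + C₂sin(7x).
Try constant y_p = A; plug in: 49A = 3 ⇒ A = 3/49.
General solution: y = C₁cos(7x) + C₂sin(7x) + 3/49.


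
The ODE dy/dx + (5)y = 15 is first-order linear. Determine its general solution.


P(x) = 5, Q(x) = 15; integrating factor μ = e^(5x).
(μ y)' = 15e^(5x) ⇒ μ y = 3e^(5x) + C.
Divide by μ: y = 3 + Ce^(-5x).


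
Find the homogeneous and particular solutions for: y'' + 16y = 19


Homogeneous part: r² + 16 = 0 ⇒ r = ±4i, so y_h = C₁cos(4x) + C₂sin(4x).
Try constant y_p = A; plug in: 16A = 19 ⇒ A = 19/16.
General solution: y = C₁cos(4x) + C₂sin(4x) + 19/16.


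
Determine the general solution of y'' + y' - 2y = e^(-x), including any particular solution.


Characteristic roots of r² + r - 2 = 0 are -2, 1.
y_h = C₁e^(-2x) + C₂e^(x).
Forcing exponent -1 is not a characteristic root; try y_p = Ae^(-x).
Substitute: A·(1 + (1)·-1 + (-2)) = A·-2 = 1, so A = -1/2.
General solution: y = C₁e^(-2x) + C₂e^(x) - (1/2)e^(-x).


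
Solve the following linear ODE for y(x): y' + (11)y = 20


P(x) = 11, Q(x) = 20; integrating factor μ = e^(11x).
(μ y)' = 20e^(11x) ⇒ μ y = (20/11)e^(11x) + C.
Divide by μ: y = 20/11 + Ce^(-11x).


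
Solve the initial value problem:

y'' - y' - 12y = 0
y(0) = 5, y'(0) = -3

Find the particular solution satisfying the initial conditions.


Characteristic roots of r² - r - 12 = 0 are -3, 4.
General solution y = c₁ e^(-3x) + c₂ e^(4x).
Apply y(0) = 5: c₁ + c₂ = 5. Apply y'(0) = -3: -3 c₁ + 4 c₂ = -3.
Solve: c₁ = 23/7, c₂ = 12/7.
Particular solution: y = (23/7)e^(-3x) + (12/7)e^(4x).


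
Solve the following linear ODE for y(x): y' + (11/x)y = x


P(x) = 11/x ⇒ μ = x^11.
(x^11 y)' = x^12 ⇒ x^11 y = x^13/(13) + C.
Solve for y: y = (1/13)x^2 + C/x^11.


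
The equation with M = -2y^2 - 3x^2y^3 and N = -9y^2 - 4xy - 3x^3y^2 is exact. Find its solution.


Check exactness: ∂M/∂y = -4y - 9x^2y^2 and ∂N/∂x = -4y - 9x^2y^2; equal, so the equation is exact.
Integrate M with respect to x (treating y as constant): ∫M dx = -2xy^2 - x^3y^3 + h(y).
Differentiate w.r.t. y and set equal to N: the x-dependent terms already match, leaving h'(y) = -9y^2. Integrate: h(y) = -3y^3.
So F(x,y) = -3y^3 - 2xy^2 - x^3y^3.
General solution: -3y^3 - 2xy^2 - x^3y^3 = C.


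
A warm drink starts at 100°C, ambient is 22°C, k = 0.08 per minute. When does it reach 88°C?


From T(t) = T_a + (T₀ - T_a)e^(-kt), set T(t) = 88:
(88 - 22) / (100 - 22) = e^(-0.08t), so t = -ln(0.846)/0.08 ≈ 2.1 minutes.


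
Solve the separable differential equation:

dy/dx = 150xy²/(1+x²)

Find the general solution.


Separate: dy/y² = 150x/(1+x²) dx.
Integrate LHS: ∫ dy/y² = -1/y.
Integrate RHS via u = 1+x²: 75ln(1+x²) + C.
Result: -1/y = 75ln(1+x²) + C.


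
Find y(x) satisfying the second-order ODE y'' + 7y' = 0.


Characteristic equation: r² + 7r = 0.
Factor: (r + 7)(r - 0) = 0 ⇒ r = -7, 0 (distinct real).
General solution: y = C₁e^(-7x) + C₂.


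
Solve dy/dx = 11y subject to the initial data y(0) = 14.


General solution of y' = 11y is y = Ce^(11x).
Apply y(0) = 14: C = 14.
Particular solution: y = 14e^(11x).


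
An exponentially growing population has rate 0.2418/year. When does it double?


Exponential growth: P(t) = P₀ e^(0.2418t). Set P(t)/P₀ = 2: e^(0.2418t) = 2.
Solve: t = ln(2)/0.2418 ≈ 2.87 years.


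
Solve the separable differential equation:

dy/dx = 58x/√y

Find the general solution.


Separate: √y dy = 58x dx.
Integrate: (2/3)y^(3/2) = 29x² + C.


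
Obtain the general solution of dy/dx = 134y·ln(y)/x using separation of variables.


Separate: dy/[y ln(y)] = 134 dx/x.
Substitute u = ln(y): du/u = 134 dx/x.
Integrate: ln|ln(y)| = 134ln|x| + C₀, hence ln(y) = C·x^134.


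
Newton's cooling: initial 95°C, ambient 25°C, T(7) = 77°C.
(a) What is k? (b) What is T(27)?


Newton's law: T(t) = T_a + (T₀ - T_a)e^(-kt).
(a) Use T(7) = 77: (77 - 25)/(95 - 25) = e^(-k·7), so k = -ln(0.743)/7 ≈ 0.0425.
(b) Apply k to t = 27: T(27) = 25 + (70)e^(-1.147) ≈ 47.2°C.


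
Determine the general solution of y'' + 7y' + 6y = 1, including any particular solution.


Characteristic roots of r² + 7r + 6 = 0 are -1, -6.
y_h = C₁e^(-x) + C₂e^(-6x).
Constant forcing; try y_p = A. Then 6A = 1 ⇒ A = 1/6.
General solution: y = C₁e^(-x) + C₂e^(-6x) + 1/6.


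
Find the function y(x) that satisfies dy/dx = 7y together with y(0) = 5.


General solution of y' = 7y is y = Ce^(7x).
Apply y(0) = 5: C = 5.
Particular solution: y = 5e^(7x).


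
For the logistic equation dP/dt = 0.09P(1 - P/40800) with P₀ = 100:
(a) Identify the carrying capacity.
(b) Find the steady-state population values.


Logistic ODE dP/dt = 0.09P(1 - P/40800) has equilibria where dP/dt = 0, i.e. P = 0 or P = 40800.
The coefficient (1 - P/K) = 0 when P = K, identifying K = 40800 as the carrying capacity.
(a) K = 40800; (b) equilibria P = 0 and P = 40800.


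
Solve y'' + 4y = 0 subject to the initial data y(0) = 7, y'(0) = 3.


Characteristic roots of r² + 4 = 0 are ±2i, so y = C₁cos(2x) + C₂sin(2x).
Apply y(0) = 7: C₁ = 7. Differentiate and apply y'(0) = 3: 2·C₂ = 3, so C₂ = 3/2.
Particular solution: y = 7cos(2x) + (3/2)sin(2x).


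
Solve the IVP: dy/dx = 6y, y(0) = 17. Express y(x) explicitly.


General solution of y' = 6y is y = Ce^(6x).
Apply y(0) = 17: C = 17.
Particular solution: y = 17e^(6x).


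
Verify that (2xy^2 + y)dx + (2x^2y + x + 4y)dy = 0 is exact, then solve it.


Check exactness: ∂M/∂y = 4xy + 1 and ∂N/∂x = 4xy + 1; equal, so the equation is exact.
Integrate M with respect to x (treating y as constant): ∫M dx = x^2y^2 + xy + h(y).
Differentiate w.r.t. y and set equal to N: the x-dependent terms already match, leaving h'(y) = 4y. Integrate: h(y) = 2y^2.
So F(x,y) = x^2y^2 + xy + 2y^2.
General solution: x^2y^2 + xy + 2y^2 = C.


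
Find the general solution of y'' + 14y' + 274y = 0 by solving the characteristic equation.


Characteristic equation: r² + 14r + 274 = 0.
Discriminant is negative; roots r = -7 ± 15i (complex conjugate pair).
General solution uses e^(α x)(C₁ cos(β x) + C₂ sin(β x)): y = e^(-7x)(C₁cos(15x) + C₂sin(15x)).


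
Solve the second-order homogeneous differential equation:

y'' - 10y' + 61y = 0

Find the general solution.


Characteristic equation: r² - 10r + 61 = 0.
Discriminant is negative; roots r = 5 ± 6i (complex conjugate pair).
General solution uses e^(α x)(C₁ cos(β x) + C₂ sin(β x)): y = e^(5x)(C₁cos(6x) + C₂sin(6x)).


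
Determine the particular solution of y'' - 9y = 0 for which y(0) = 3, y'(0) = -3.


Characteristic roots of r² - 9 = 0 are 3, -3.
General solution y = c₁ e^(3x) + c₂ e^(-3x).
Apply y(0) = 3: c₁ + c₂ = 3. Apply y'(0) = -3: 3 c₁ - 3 c₂ = -3.
Solve: c₁ = 1, c₂ = 2.
Particular solution: y = e^(3x) + 2e^(-3x).


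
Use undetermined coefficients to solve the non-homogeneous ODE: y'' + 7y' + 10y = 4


Characteristic roots of r² + 7r + 10 = 0 are -2, -5.
y_h = C₁e^(-2x) + C₂e^(-5x).
Forcing exponent 0 is not a characteristic root; try y_p = A.
Substitute: A·(0 + (7)·0 + (10)) = A·10 = 4, so A = 2/5.
General solution: y = C₁e^(-2x) + C₂e^(-5x) + 2/5.


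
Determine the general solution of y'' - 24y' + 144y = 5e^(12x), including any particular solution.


Characteristic polynomial (r - 12)² = 0; repeated root r = 12.
y_h = (C₁ + C₂x)e^(12x). Forcing matches the repeated root (resonance), so try y_p = Ax² e^(12x).
Substitute and solve for A: 2A = 5, so A = 5/2.
General solution: y = (C₁ + C₂x + (5/2)x²)e^(12x).


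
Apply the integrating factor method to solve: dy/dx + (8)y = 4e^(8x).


P(x) = 8 ⇒ μ = e^(8x).
(μ y)' = 4e^(16x) ⇒ μ y = (4/16)e^(16x) + C.
Divide by μ: y = (1/4)e^(8x) + Ce^(-8x).


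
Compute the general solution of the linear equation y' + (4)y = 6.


P(x) = 4, Q(x) = 6; integrating factor μ = e^(4x).
(μ y)' = 6e^(4x) ⇒ μ y = (3/2)e^(4x) + C.
Divide by μ: y = 3/2 + Ce^(-4x).


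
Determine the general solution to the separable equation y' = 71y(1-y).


Separate: dy/[y(1-y)] = 71 dx.
Partial fractions: 1/[y(1-y)] = 1/y + 1/(1-y).
Integrate: ln|y/(1-y)| = 71x + C₀.
Solve for y: y = 1/(1 + Ce^(-71x)).


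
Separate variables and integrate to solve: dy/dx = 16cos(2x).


g(y) = 1, so integrate directly: y = ∫ 16cos(2x) dx = 8sin(2x) + C.


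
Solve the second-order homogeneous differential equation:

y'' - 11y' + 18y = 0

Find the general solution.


Characteristic equation: r² - 11r + 18 = 0.
Factor: (r - 9)(r - 2) = 0 ⇒ r = 9, 2 (distinct real).
General solution: y = C₁e^(9x) + C₂e^(2x).


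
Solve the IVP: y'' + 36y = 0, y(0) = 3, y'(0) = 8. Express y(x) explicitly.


Characteristic roots of r² + 36 = 0 are ±6i, so y = C₁cos(6x) + C₂sin(6x).
Apply y(0) = 3: C₁ = 3. Differentiate and apply y'(0) = 8: 6·C₂ = 8, so C₂ = 4/3.
Particular solution: y = 3cos(6x) + (4/3)sin(6x).


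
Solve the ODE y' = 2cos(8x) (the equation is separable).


g(y) = 1, so integrate directly: y = ∫ 2cos(8x) dx = (1/4)sin(8x) + C.


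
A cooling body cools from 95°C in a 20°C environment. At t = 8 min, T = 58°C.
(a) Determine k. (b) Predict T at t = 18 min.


Newton's law: T(t) = T_a + (T₀ - T_a)e^(-kt).
(a) Use T(8) = 58: (58 - 20)/(95 - 20) = e^(-k·8), so k = -ln(0.507)/8 ≈ 0.0850.
(b) Apply k to t = 18: T(18) = 20 + (75)e^(-1.530) ≈ 36.2°C.


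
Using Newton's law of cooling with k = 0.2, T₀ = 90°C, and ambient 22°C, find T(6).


Newton's law: dT/dt = -k(T - T_a) has solution T(t) = T_a + (T₀ - T_a)e^(-kt).
Plug in T_a = 22, T₀ = 90, k = 0.2, t = 6: T(6) = 22 + (68)e^(-1.20) ≈ 42.5°C.


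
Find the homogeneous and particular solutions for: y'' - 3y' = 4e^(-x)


Characteristic roots of r² - 3r = 0 are 0, 3.
y_h = C₁ + C₂e^(3x).
Forcing exponent -1 is not a characteristic root; try y_p = Ae^(-x).
Substitute: A·(1 + (-3)·-1 + (0)) = A·4 = 4, so A = 1.
General solution: y = C₁ + C₂e^(3x) + e^(-x).


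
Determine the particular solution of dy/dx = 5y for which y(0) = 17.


General solution of y' = 5y is y = Ce^(5x).
Apply y(0) = 17: C = 17.
Particular solution: y = 17e^(5x).


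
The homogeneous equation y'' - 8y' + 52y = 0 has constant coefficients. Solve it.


Characteristic equation: r² - 8r + 52 = 0.
Discriminant is negative; roots r = 4 ± 6i (complex conjugate pair).
General solution uses e^(α x)(C₁ cos(β x) + C₂ sin(β x)): y = e^(4x)(C₁cos(6x) + C₂sin(6x)).


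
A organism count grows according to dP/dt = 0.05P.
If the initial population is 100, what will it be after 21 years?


The ODE dP/dt = 0.05P has solution P(t) = P(0)e^(0.05t).
Substitute P(0) = 100 and t = 21: P(21) = 100 e^(1.05) ≈ 286.


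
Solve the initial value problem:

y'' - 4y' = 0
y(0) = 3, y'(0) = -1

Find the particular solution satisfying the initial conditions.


Characteristic roots of r² - 4r = 0 are 0, 4.
General solution y = c₁ + c₂ e^(4x).
Apply y(0) = 3: c₁ + c₂ = 3. Apply y'(0) = -1: 0 c₁ + 4 c₂ = -1.
Solve: c₁ = 13/4, c₂ = -1/4.
Particular solution: y = 13/4 - (1/4)e^(4x).


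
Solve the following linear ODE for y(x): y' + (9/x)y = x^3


P(x) = 9/x ⇒ μ = x^9.
(x^9 y)' = x^12 ⇒ x^9 y = x^13/(13) + C.
Solve for y: y = (1/13)x^4 + C/x^9.


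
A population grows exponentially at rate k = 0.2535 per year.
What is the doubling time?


Exponential growth: P(t) = P₀ e^(0.2535t). Set P(t)/P₀ = 2: e^(0.2535t) = 2.
Solve: t = ln(2)/0.2535 ≈ 2.73 years.


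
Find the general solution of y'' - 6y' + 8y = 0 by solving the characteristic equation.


Characteristic equation: r² - 6r + 8 = 0.
Factor: (r - 2)(r - 4) = 0 ⇒ r = 2, 4 (distinct real).
General solution: y = C₁e^(2x) + C₂e^(4x).


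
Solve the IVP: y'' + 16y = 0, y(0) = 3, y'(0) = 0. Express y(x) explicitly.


Characteristic roots of r² + 16 = 0 are ±4i, so y = C₁cos(4x) + C₂sin(4x).
Apply y(0) = 3: C₁ = 3. Differentiate and apply y'(0) = 0: 4·C₂ = 0, so C₂ = 0.
Particular solution: y = 3cos(4x).


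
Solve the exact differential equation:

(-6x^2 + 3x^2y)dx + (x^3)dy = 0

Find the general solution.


Check exactness: ∂M/∂y = 3x^2 and ∂N/∂x = 3x^2; equal, so the equation is exact.
Integrate M with respect to x (treating y as constant): ∫M dx = -2x^3 + x^3y + h(y).
Differentiate w.r.t. y and set equal to N: all terms match, so h'(y) = 0 and h is a constant absorbed into C.
General solution: -2x^3 + x^3y = C.


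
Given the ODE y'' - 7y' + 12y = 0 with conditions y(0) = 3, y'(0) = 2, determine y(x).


Characteristic roots of r² - 7r + 12 = 0 are 4, 3.
General solution y = c₁ e^(4x) + c₂ e^(3x).
Apply y(0) = 3: c₁ + c₂ = 3. Apply y'(0) = 2: 4 c₁ + 3 c₂ = 2.
Solve: c₁ = -7, c₂ = 10.
Particular solution: y = -7e^(4x) + 10e^(3x).


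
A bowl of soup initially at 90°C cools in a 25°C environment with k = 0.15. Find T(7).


Newton's law: dT/dt = -k(T - T_a) has solution T(t) = T_a + (T₀ - T_a)e^(-kt).
Plug in T_a = 25, T₀ = 90, k = 0.15, t = 7: T(7) = 25 + (65)e^(-1.05) ≈ 47.7°C.


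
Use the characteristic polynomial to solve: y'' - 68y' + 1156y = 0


Characteristic equation: r² - 68r + 1156 = 0, i.e. (r - 34)² = 0.
Repeated root r = 34; include an x factor for the second linearly independent solution.
General solution: y = (C₁ + C₂x)e^(34x).


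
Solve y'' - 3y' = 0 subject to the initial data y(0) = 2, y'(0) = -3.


Characteristic roots of r² - 3r = 0 are 3, 0.
General solution y = c₁ e^(3x) + c₂.
Apply y(0) = 2: c₁ + c₂ = 2. Apply y'(0) = -3: 3 c₁ + 0 c₂ = -3.
Solve: c₁ = -1, c₂ = 3.
Particular solution: y = -e^(3x) + 3.


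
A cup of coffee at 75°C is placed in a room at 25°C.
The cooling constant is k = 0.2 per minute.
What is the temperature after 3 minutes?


Newton's law: dT/dt = -k(T - T_a) has solution T(t) = T_a + (T₀ - T_a)e^(-kt).
Plug in T_a = 25, T₀ = 75, k = 0.2, t = 3: T(3) = 25 + (50)e^(-0.60) ≈ 52.4°C.


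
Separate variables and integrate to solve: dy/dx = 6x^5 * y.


Separate variables: dy/y = 6x^5 dx.
Integrate: ln|y| = x^6 + C₀.
Exponentiate: y = Ce^(x^6).


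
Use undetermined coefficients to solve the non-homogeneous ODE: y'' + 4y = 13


Homogeneous part: r² + 4 = 0 ⇒ r = ±2i, so y_h = C₁cos(2x) + C₂sin(2x).
Try constant y_p = A; plug in: 4A = 13 ⇒ A = 13/4.
General solution: y = C₁cos(2x) + C₂sin(2x) + 13/4.


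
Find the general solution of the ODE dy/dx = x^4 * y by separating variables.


Separate variables: dy/y = x^4 dx.
Integrate: ln|y| = (1/5)x^5 + C₀.
Exponentiate: y = Ce^((1/5)x^5).


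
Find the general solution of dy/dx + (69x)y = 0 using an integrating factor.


P(x) = 69x ⇒ μ = e^((69/2)x²).
Q(x) = 0 so μ y is constant: y = Ce^(-(69/2)x²).


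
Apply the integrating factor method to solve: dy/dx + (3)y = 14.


P(x) = 3, Q(x) = 14; integrating factor μ = e^(3x).
(μ y)' = 14e^(3x) ⇒ μ y = (14/3)e^(3x) + C.
Divide by μ: y = 14/3 + Ce^(-3x).


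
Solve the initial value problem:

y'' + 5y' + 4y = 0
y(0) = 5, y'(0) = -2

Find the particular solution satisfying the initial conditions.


Characteristic roots of r² + 5r + 4 = 0 are -4, -1.
General solution y = c₁ e^(-4x) + c₂ e^(-x).
Apply y(0) = 5: c₁ + c₂ = 5. Apply y'(0) = -2: -4 c₁ - 1 c₂ = -2.
Solve: c₁ = -1, c₂ = 6.
Particular solution: y = -e^(-4x) + 6e^(-x).


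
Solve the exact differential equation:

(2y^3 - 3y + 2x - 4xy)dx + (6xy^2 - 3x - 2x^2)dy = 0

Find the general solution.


Check exactness: ∂M/∂y = 6y^2 - 3 - 4x and ∂N/∂x = 6y^2 - 3 - 4x; equal, so the equation is exact.
Integrate M with respect to x (treating y as constant): ∫M dx = 2xy^3 - 3xy + x^2 - 2x^2y + h(y).
Differentiate w.r.t. y and set equal to N: all terms match, so h'(y) = 0 and h is a constant absorbed into C.
General solution: 2xy^3 - 3xy + x^2 - 2x^2y = C.


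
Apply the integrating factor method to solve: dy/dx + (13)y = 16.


P(x) = 13, Q(x) = 16; integrating factor μ = e^(13x).
(μ y)' = 16e^(13x) ⇒ μ y = (16/13)e^(13x) + C.
Divide by μ: y = 16/13 + Ce^(-13x).


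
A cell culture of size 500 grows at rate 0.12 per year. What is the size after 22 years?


The ODE dP/dt = 0.12P has solution P(t) = P(0)e^(0.12t).
Substitute P(0) = 500 and t = 22: P(22) = 500 e^(2.64) ≈ 7007.


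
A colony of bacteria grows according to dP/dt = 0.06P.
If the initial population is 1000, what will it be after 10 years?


The ODE dP/dt = 0.06P has solution P(t) = P(0)e^(0.06t).
Substitute P(0) = 1000 and t = 10: P(10) = 1000 e^(0.60) ≈ 1822.


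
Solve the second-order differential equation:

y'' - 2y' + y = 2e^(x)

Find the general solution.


Characteristic polynomial (r - 1)² = 0; repeated root r = 1.
y_h = (C₁ + C₂x)e^(x). Forcing matches the repeated root (resonance), so try y_p = Ax² e^(x).
Substitute and solve for A: 2A = 2, so A = 1.
General solution: y = (C₁ + C₂x + x²)e^(x).


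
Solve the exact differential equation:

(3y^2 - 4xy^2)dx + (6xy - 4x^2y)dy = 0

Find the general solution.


Check exactness: ∂M/∂y = 6y - 8xy and ∂N/∂x = 6y - 8xy; equal, so the equation is exact.
Integrate M with respect to x (treating y as constant): ∫M dx = 3xy^2 - 2x^2y^2 + h(y).
Differentiate w.r.t. y and set equal to N: all terms match, so h'(y) = 0 and h is a constant absorbed into C.
General solution: 3xy^2 - 2x^2y^2 = C.


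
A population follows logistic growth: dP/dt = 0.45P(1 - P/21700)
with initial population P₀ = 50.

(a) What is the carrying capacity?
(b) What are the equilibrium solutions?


Logistic ODE dP/dt = 0.45P(1 - P/21700) has equilibria where dP/dt = 0, i.e. P = 0 or P = 21700.
The coefficient (1 - P/K) = 0 when P = K, identifying K = 21700 as the carrying capacity.
(a) K = 21700; (b) equilibria P = 0 and P = 21700.


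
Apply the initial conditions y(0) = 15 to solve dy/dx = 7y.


General solution of y' = 7y is y = Ce^(7x).
Apply y(0) = 15: C = 15.
Particular solution: y = 15e^(7x).


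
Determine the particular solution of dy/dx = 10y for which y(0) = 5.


General solution of y' = 10y is y = Ce^(10x).
Apply y(0) = 5: C = 5.
Particular solution: y = 5e^(10x).


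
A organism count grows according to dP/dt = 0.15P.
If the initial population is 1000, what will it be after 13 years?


The ODE dP/dt = 0.15P has solution P(t) = P(0)e^(0.15t).
Substitute P(0) = 1000 and t = 13: P(13) = 1000 e^(1.95) ≈ 7029.


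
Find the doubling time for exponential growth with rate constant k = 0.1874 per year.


Exponential growth: P(t) = P₀ e^(0.1874t). Set P(t)/P₀ = 2: e^(0.1874t) = 2.
Solve: t = ln(2)/0.1874 ≈ 3.70 years.


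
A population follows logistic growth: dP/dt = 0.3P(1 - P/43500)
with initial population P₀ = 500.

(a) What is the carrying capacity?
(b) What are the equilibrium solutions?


Logistic ODE dP/dt = 0.3P(1 - P/43500) has equilibria where dP/dt = 0, i.e. P = 0 or P = 43500.
The coefficient (1 - P/K) = 0 when P = K, identifying K = 43500 as the carrying capacity.
(a) K = 43500; (b) equilibria P = 0 and P = 43500.


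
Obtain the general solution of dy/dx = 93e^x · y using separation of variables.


Separate variables: dy/y = 93e^x dx.
Integrate: ln|y| = 93e^x + C₀.
Exponentiate: y = Ce^(93e^x).


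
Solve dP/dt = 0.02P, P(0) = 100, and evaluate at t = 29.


The ODE dP/dt = 0.02P has solution P(t) = P(0)e^(0.02t).
Substitute P(0) = 100 and t = 29: P(29) = 100 e^(0.58) ≈ 179.


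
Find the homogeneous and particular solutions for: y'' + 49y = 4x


Homogeneous: r² + 49 = 0 ⇒ r = ±7i, y_h = C₁cos(7x) + C₂sin(7x).
Polynomial forcing; try y_p = Ax + B. Then y_p'' + 49 y_p = 49(Ax + B) = 4x, so B = 0 and A = 4/49.
General solution: y = C₁cos(7x) + C₂sin(7x) + (4/49)x.


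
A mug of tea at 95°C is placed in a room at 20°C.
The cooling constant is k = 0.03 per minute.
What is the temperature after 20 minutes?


Newton's law: dT/dt = -k(T - T_a) has solution T(t) = T_a + (T₀ - T_a)e^(-kt).
Plug in T_a = 20, T₀ = 95, k = 0.03, t = 20: T(20) = 20 + (75)e^(-0.60) ≈ 61.2°C.


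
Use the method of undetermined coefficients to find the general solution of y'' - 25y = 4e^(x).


Characteristic roots of r² - 25 = 0 are -5, 5.
y_h = C₁e^(-5x) + C₂e^(5x).
Forcing exponent 1 is not a characteristic root; try y_p = Ae^(x).
Substitute: A·(1 + (0)·1 + (-25)) = A·-24 = 4, so A = -1/6.
General solution: y = C₁e^(-5x) + C₂e^(5x) - (1/6)e^(x).


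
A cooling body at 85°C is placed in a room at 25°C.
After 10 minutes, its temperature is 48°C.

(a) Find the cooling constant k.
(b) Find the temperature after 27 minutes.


Newton's law: T(t) = T_a + (T₀ - T_a)e^(-kt).
(a) Use T(10) = 48: (48 - 25)/(85 - 25) = e^(-k·10), so k = -ln(0.383)/10 ≈ 0.0959.
(b) Apply k to t = 27: T(27) = 25 + (60)e^(-2.589) ≈ 29.5°C.


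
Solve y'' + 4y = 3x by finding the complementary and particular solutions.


Homogeneous: r² + 4 = 0 ⇒ r = ±2i, y_h = C₁cos(2x) + C₂sin(2x).
Polynomial forcing; try y_p = Ax + B. Then y_p'' + 4 y_p = 4(Ax + B) = 3x, so B = 0 and A = 3/4.
General solution: y = C₁cos(2x) + C₂sin(2x) + (3/4)x.


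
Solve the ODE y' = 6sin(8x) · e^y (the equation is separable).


Separate: e^(-y) dy = 6sin(8x) dx.
Integrate: -e^(-y) = -(3/4)cos(8x) + C₀.
Rearrange: e^(-y) = (3/4)cos(8x) + C.


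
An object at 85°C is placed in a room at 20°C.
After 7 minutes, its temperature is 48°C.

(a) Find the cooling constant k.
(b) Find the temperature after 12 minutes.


Newton's law: T(t) = T_a + (T₀ - T_a)e^(-kt).
(a) Use T(7) = 48: (48 - 20)/(85 - 20) = e^(-k·7), so k = -ln(0.431)/7 ≈ 0.1203.
(b) Apply k to t = 12: T(12) = 20 + (65)e^(-1.444) ≈ 35.3°C.


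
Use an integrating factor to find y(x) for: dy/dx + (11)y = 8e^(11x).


P(x) = 11 ⇒ μ = e^(11x).
(μ y)' = 8e^(22x) ⇒ μ y = (8/22)e^(22x) + C.
Divide by μ: y = (4/11)e^(11x) + Ce^(-11x).


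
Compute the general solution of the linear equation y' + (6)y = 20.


P(x) = 6, Q(x) = 20; integrating factor μ = e^(6x).
(μ y)' = 20e^(6x) ⇒ μ y = (10/3)e^(6x) + C.
Divide by μ: y = 10/3 + Ce^(-6x).


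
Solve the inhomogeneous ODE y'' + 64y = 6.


Homogeneous part: r² + 64 = 0 ⇒ r = ±8i, so y_h = C₁cos(8x) + C₂sin(8x).
Try constant y_p = A; plug in: 64A = 6 ⇒ A = 3/32.
General solution: y = C₁cos(8x) + C₂sin(8x) + 3/32.


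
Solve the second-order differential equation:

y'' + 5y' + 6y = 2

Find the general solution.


Characteristic roots of r² + 5r + 6 = 0 are -2, -3.
y_h = C₁e^(-2x) + C₂e^(-3x).
Constant forcing; try y_p = A. Then 6A = 2 ⇒ A = 1/3.
General solution: y = C₁e^(-2x) + C₂e^(-3x) + 1/3.


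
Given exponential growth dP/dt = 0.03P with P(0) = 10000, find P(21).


The ODE dP/dt = 0.03P has solution P(t) = P(0)e^(0.03t).
Substitute P(0) = 10000 and t = 21: P(21) = 10000 e^(0.63) ≈ 18776.


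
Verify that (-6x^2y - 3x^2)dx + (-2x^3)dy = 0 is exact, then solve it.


Check exactness: ∂M/∂y = -6x^2 and ∂N/∂x = -6x^2; equal, so the equation is exact.
Integrate M with respect to x (treating y as constant): ∫M dx = -2x^3y - x^3 + h(y).
Differentiate w.r.t. y and set equal to N: all terms match, so h'(y) = 0 and h is a constant absorbed into C.
General solution: -2x^3y - x^3 = C.


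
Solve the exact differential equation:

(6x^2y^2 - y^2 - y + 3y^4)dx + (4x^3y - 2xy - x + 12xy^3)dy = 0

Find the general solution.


Check exactness: ∂M/∂y = 12x^2y - 2y - 1 + 12y^3 and ∂N/∂x = 12x^2y - 2y - 1 + 12y^3; equal, so the equation is exact.
Integrate M with respect to x (treating y as constant): ∫M dx = 2x^3y^2 - xy^2 - xy + 3xy^4 + h(y).
Differentiate w.r.t. y and set equal to N: all terms match, so h'(y) = 0 and h is a constant absorbed into C.
General solution: 2x^3y^2 - xy^2 - xy + 3xy^4 = C.


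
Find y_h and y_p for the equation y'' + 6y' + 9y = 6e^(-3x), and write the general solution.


Characteristic polynomial (r + 3)² = 0; repeated root r = -3.
y_h = (C₁ + C₂x)e^(-3x). Forcing matches the repeated root (resonance), so try y_p = Ax² e^(-3x).
Substitute and solve for A: 2A = 6, so A = 3.
General solution: y = (C₁ + C₂x + 3x²)e^(-3x).


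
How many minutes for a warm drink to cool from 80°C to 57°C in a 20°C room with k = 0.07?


From T(t) = T_a + (T₀ - T_a)e^(-kt), set T(t) = 57:
(57 - 20) / (80 - 20) = e^(-0.07t), so t = -ln(0.617)/0.07 ≈ 6.9 minutes.


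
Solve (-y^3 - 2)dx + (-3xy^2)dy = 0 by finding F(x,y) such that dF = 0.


Check exactness: ∂M/∂y = -3y^2 and ∂N/∂x = -3y^2; equal, so the equation is exact.
Integrate M with respect to x (treating y as constant): ∫M dx = -xy^3 - 2x + h(y).
Differentiate w.r.t. y and set equal to N: all terms match, so h'(y) = 0 and h is a constant absorbed into C.
General solution: -xy^3 - 2x = C.


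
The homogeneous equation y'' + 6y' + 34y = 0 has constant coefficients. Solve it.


Characteristic equation: r² + 6r + 34 = 0.
Discriminant is negative; roots r = -3 ± 5i (complex conjugate pair).
General solution uses e^(α x)(C₁ cos(β x) + C₂ sin(β x)): y = e^(-3x)(C₁cos(5x) + C₂sin(5x)).


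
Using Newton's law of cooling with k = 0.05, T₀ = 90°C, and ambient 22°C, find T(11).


Newton's law: dT/dt = -k(T - T_a) has solution T(t) = T_a + (T₀ - T_a)e^(-kt).
Plug in T_a = 22, T₀ = 90, k = 0.05, t = 11: T(11) = 22 + (68)e^(-0.55) ≈ 61.2°C.


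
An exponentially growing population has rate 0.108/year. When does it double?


Exponential growth: P(t) = P₀ e^(0.108t). Set P(t)/P₀ = 2: e^(0.108t) = 2.
Solve: t = ln(2)/0.108 ≈ 6.42 years.


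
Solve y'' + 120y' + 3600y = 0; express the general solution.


Characteristic equation: r² + 120r + 3600 = 0, i.e. (r + 60)² = 0.
Repeated root r = -60; include an x factor for the second linearly independent solution.
General solution: y = (C₁ + C₂x)e^(-60x).


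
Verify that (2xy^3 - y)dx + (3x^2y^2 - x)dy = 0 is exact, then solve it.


Check exactness: ∂M/∂y = 6xy^2 - 1 and ∂N/∂x = 6xy^2 - 1; equal, so the equation is exact.
Integrate M with respect to x (treating y as constant): ∫M dx = x^2y^3 - xy + h(y).
Differentiate w.r.t. y and set equal to N: all terms match, so h'(y) = 0 and h is a constant absorbed into C.
General solution: x^2y^3 - xy = C.


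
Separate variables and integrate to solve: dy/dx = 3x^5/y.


Separate variables: y dy = 3x^5 dx.
Integrate both sides: y²/2 = (1/2)x^6 + C₀.
Multiply by 2: y² = x^6 + C.


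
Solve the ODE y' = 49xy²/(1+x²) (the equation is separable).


Separate: dy/y² = 49x/(1+x²) dx.
Integrate LHS: ∫ dy/y² = -1/y.
Integrate RHS via u = 1+x²: (49/2)ln(1+x²) + C.
Result: -1/y = (49/2)ln(1+x²) + C.


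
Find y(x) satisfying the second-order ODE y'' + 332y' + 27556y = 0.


Characteristic equation: r² + 332r + 27556 = 0, i.e. (r + 166)² = 0.
Repeated root r = -166; include an x factor for the second linearly independent solution.
General solution: y = (C₁ + C₂x)e^(-166x).


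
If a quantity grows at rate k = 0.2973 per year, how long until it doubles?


Exponential growth: P(t) = P₀ e^(0.2973t). Set P(t)/P₀ = 2: e^(0.2973t) = 2.
Solve: t = ln(2)/0.2973 ≈ 2.33 years.


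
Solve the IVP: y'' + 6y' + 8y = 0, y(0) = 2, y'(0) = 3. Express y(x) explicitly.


Characteristic roots of r² + 6r + 8 = 0 are -2, -4.
General solution y = c₁ e^(-2x) + c₂ e^(-4x).
Apply y(0) = 2: c₁ + c₂ = 2. Apply y'(0) = 3: -2 c₁ - 4 c₂ = 3.
Solve: c₁ = 11/2, c₂ = -7/2.
Particular solution: y = (11/2)e^(-2x) - (7/2)e^(-4x).


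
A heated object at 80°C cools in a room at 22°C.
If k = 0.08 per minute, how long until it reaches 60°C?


From T(t) = T_a + (T₀ - T_a)e^(-kt), set T(t) = 60:
(60 - 22) / (80 - 22) = e^(-0.08t), so t = -ln(0.655)/0.08 ≈ 5.3 minutes.


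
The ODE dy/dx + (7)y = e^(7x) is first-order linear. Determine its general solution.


P(x) = 7 ⇒ μ = e^(7x).
(μ y)' = e^(14x) ⇒ μ y = (1/14)e^(14x) + C.
Divide by μ: y = (1/14)e^(7x) + Ce^(-7x).


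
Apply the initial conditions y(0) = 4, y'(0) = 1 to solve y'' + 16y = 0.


Characteristic roots of r² + 16 = 0 are ±4i, so y = C₁cos(4x) + C₂sin(4x).
Apply y(0) = 4: C₁ = 4. Differentiate and apply y'(0) = 1: 4·C₂ = 1, so C₂ = 1/4.
Particular solution: y = 4cos(4x) + (1/4)sin(4x).


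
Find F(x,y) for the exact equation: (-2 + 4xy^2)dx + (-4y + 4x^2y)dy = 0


Check exactness: ∂M/∂y = 8xy and ∂N/∂x = 8xy; equal, so the equation is exact.
Integrate M with respect to x (treating y as constant): ∫M dx = -2x + 2x^2y^2 + h(y).
Differentiate w.r.t. y and set equal to N: the x-dependent terms already match, leaving h'(y) = -4y. Integrate: h(y) = -2y^2.
So F(x,y) = -2x - 2y^2 + 2x^2y^2.
General solution: -2x - 2y^2 + 2x^2y^2 = C.


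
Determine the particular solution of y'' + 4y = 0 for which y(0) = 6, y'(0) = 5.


Characteristic roots of r² + 4 = 0 are ±2i, so y = C₁cos(2x) + C₂sin(2x).
Apply y(0) = 6: C₁ = 6. Differentiate and apply y'(0) = 5: 2·C₂ = 5, so C₂ = 5/2.
Particular solution: y = 6cos(2x) + (5/2)sin(2x).


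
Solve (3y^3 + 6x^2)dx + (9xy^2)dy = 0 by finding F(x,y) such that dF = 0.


Check exactness: ∂M/∂y = 9y^2 and ∂N/∂x = 9y^2; equal, so the equation is exact.
Integrate M with respect to x (treating y as constant): ∫M dx = 3xy^3 + 2x^3 + h(y).
Differentiate w.r.t. y and set equal to N: all terms match, so h'(y) = 0 and h is a constant absorbed into C.
General solution: 3xy^3 + 2x^3 = C.


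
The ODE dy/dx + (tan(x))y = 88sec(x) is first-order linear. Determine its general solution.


P(x) = tan(x) ⇒ μ = e^(∫tan(x)dx) = sec(x).
(sec(x) y)' = 88sec²(x) ⇒ sec(x) y = 88tan(x) + C.
Multiply by cos(x): y = 88sin(x) + C·cos(x).


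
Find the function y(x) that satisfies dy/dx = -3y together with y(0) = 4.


General solution of y' = -3y is y = Ce^(-3x).
Apply y(0) = 4: C = 4.
Particular solution: y = 4e^(-3x).


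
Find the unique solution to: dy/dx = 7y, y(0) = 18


General solution of y' = 7y is y = Ce^(7x).
Apply y(0) = 18: C = 18.
Particular solution: y = 18e^(7x).


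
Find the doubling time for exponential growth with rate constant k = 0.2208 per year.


Exponential growth: P(t) = P₀ e^(0.2208t). Set P(t)/P₀ = 2: e^(0.2208t) = 2.
Solve: t = ln(2)/0.2208 ≈ 3.14 years.


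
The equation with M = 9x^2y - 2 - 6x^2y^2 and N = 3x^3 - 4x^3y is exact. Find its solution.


Check exactness: ∂M/∂y = 9x^2 - 12x^2y and ∂N/∂x = 9x^2 - 12x^2y; equal, so the equation is exact.
Integrate M with respect to x (treating y as constant): ∫M dx = 3x^3y - 2x - 2x^3y^2 + h(y).
Differentiate w.r.t. y and set equal to N: all terms match, so h'(y) = 0 and h is a constant absorbed into C.
General solution: 3x^3y - 2x - 2x^3y^2 = C.


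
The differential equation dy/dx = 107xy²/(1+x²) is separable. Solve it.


Separate: dy/y² = 107x/(1+x²) dx.
Integrate LHS: ∫ dy/y² = -1/y.
Integrate RHS via u = 1+x²: (107/2)ln(1+x²) + C.
Result: -1/y = (107/2)ln(1+x²) + C.


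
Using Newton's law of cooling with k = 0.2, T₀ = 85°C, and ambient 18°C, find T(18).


Newton's law: dT/dt = -k(T - T_a) has solution T(t) = T_a + (T₀ - T_a)e^(-kt).
Plug in T_a = 18, T₀ = 85, k = 0.2, t = 18: T(18) = 18 + (67)e^(-3.60) ≈ 19.8°C.


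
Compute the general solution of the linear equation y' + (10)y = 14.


P(x) = 10, Q(x) = 14; integrating factor μ = e^(10x).
(μ y)' = 14e^(10x) ⇒ μ y = (7/5)e^(10x) + C.
Divide by μ: y = 7/5 + Ce^(-10x).


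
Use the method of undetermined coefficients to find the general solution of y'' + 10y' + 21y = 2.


Characteristic roots of r² + 10r + 21 = 0 are -7, -3.
y_h = C₁e^(-7x) + C₂e^(-3x).
Constant forcing; try y_p = A. Then 21A = 2 ⇒ A = 2/21.
General solution: y = C₁e^(-7x) + C₂e^(-3x) + 2/21.


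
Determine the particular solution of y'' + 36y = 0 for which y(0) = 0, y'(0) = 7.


Characteristic roots of r² + 36 = 0 are ±6i, so y = C₁cos(6x) + C₂sin(6x).
Apply y(0) = 0: C₁ = 0. Differentiate and apply y'(0) = 7: 6·C₂ = 7, so C₂ = 7/6.
Particular solution: y = (7/6)sin(6x).


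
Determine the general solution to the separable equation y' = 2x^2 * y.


Separate variables: dy/y = 2x^2 dx.
Integrate: ln|y| = (2/3)x^3 + C₀.
Exponentiate: y = Ce^((2/3)x^3).


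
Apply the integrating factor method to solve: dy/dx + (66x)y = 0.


P(x) = 66x ⇒ μ = e^(33x²).
Q(x) = 0 so μ y is constant: y = Ce^(-33x²).


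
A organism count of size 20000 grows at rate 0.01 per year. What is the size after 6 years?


The ODE dP/dt = 0.01P has solution P(t) = P(0)e^(0.01t).
Substitute P(0) = 20000 and t = 6: P(6) = 20000 e^(0.06) ≈ 21237.


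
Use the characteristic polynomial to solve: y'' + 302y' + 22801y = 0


Characteristic equation: r² + 302r + 22801 = 0, i.e. (r + 151)² = 0.
Repeated root r = -151; include an x factor for the second linearly independent solution.
General solution: y = (C₁ + C₂x)e^(-151x).


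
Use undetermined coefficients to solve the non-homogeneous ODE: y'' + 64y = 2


Homogeneous part: r² + 64 = 0 ⇒ r = ±8i, so y_h = C₁cos(8x) + C₂sin(8x).
Try constant y_p = A; plug in: 64A = 2 ⇒ A = 1/32.
General solution: y = C₁cos(8x) + C₂sin(8x) + 1/32.


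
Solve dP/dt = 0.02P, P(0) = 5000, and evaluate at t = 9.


The ODE dP/dt = 0.02P has solution P(t) = P(0)e^(0.02t).
Substitute P(0) = 5000 and t = 9: P(9) = 5000 e^(0.18) ≈ 5986.


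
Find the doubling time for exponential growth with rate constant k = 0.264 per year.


Exponential growth: P(t) = P₀ e^(0.264t). Set P(t)/P₀ = 2: e^(0.264t) = 2.
Solve: t = ln(2)/0.264 ≈ 2.63 years.


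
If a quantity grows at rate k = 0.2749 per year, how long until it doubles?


Exponential growth: P(t) = P₀ e^(0.2749t). Set P(t)/P₀ = 2: e^(0.2749t) = 2.
Solve: t = ln(2)/0.2749 ≈ 2.52 years.


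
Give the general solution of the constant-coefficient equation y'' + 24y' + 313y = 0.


Characteristic equation: r² + 24r + 313 = 0.
Discriminant is negative; roots r = -12 ± 13i (complex conjugate pair).
General solution uses e^(α x)(C₁ cos(β x) + C₂ sin(β x)): y = e^(-12x)(C₁cos(13x) + C₂sin(13x)).


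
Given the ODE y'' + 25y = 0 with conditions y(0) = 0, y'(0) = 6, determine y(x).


Characteristic roots of r² + 25 = 0 are ±5i, so y = C₁cos(5x) + C₂sin(5x).
Apply y(0) = 0: C₁ = 0. Differentiate and apply y'(0) = 6: 5·C₂ = 6, so C₂ = 6/5.
Particular solution: y = (6/5)sin(5x).


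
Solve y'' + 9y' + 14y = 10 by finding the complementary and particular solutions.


Characteristic roots of r² + 9r + 14 = 0 are -2, -7.
y_h = C₁e^(-2x) + C₂e^(-7x).
Constant forcing; try y_p = A. Then 14A = 10 ⇒ A = 5/7.
General solution: y = C₁e^(-2x) + C₂e^(-7x) + 5/7.


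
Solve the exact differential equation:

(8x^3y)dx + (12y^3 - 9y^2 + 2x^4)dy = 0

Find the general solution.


Check exactness: ∂M/∂y = 8x^3 and ∂N/∂x = 8x^3; equal, so the equation is exact.
Integrate M with respect to x (treating y as constant): ∫M dx = 2x^4y + h(y).
Differentiate w.r.t. y and set equal to N: the x-dependent terms already match, leaving h'(y) = 12y^3 - 9y^2. Integrate: h(y) = 3y^4 - 3y^3.
So F(x,y) = 3y^4 - 3y^3 + 2x^4y.
General solution: 3y^4 - 3y^3 + 2x^4y = C.


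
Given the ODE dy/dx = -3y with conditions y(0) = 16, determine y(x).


General solution of y' = -3y is y = Ce^(-3x).
Apply y(0) = 16: C = 16.
Particular solution: y = 16e^(-3x).


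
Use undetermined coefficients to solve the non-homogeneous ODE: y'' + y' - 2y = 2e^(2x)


Characteristic roots of r² + r - 2 = 0 are 1, -2.
y_h = C₁e^(x) + C₂e^(-2x).
Forcing exponent 2 is not a characteristic root; try y_p = Ae^(2x).
Substitute: A·(4 + (1)·2 + (-2)) = A·4 = 2, so A = 1/2.
General solution: y = C₁e^(x) + C₂e^(-2x) + (1/2)e^(2x).


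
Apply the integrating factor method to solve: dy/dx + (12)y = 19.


P(x) = 12, Q(x) = 19; integrating factor μ = e^(12x).
(μ y)' = 19e^(12x) ⇒ μ y = (19/12)e^(12x) + C.
Divide by μ: y = 19/12 + Ce^(-12x).
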